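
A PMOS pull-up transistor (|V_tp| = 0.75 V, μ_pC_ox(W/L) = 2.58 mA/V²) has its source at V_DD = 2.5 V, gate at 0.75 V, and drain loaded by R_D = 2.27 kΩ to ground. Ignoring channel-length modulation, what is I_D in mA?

I_D = 0.902 mA

V_SG = V_DD − V_G = 2.5 − 0.75 = 1.75 V, so V_ov = 1.75 − 0.75 = 1 V.
Assume saturation: I_D = ½ k_p V_ov² = 0.5 × 2.58 × 1² = 1.29 mA, giving V_SD = V_DD − I_D R_D = 2.5 − 1.29 × 2.27 = -0.428 V.
But -0.428 V < V_ov = 1 V, so the device is actually in triode.
In triode I_D = k_p[V_ov V_SD − ½ V_SD²] and I_D = (V_DD − V_SD)/R_D. Equating: 2.93 V_SD² − 6.857 V_SD + 2.5 = 0, giving V_SD = 0.452 V (the root below V_ov).
I_D = (2.5 − 0.452) / 2.27 = 0.902 mA.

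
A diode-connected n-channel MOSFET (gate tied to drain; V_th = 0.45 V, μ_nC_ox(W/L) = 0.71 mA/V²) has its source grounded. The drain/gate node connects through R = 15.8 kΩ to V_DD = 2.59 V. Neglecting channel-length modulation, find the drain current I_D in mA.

With gate tied to drain, V_GS = V_DS ≥ V_GS − V_th, so the device is in saturation.
KCL at the drain: ½ k_n (V_GS − V_th)² = (V_DD − V_GS)/R.
Let x = V_GS − 0.45. Then 5.61 x² + x − 2.14 = 0, giving x = 0.535 V (positive root), so V_GS = 0.985 V.
I_D = (V_DD − V_GS)/R = (2.59 − 0.985) / 15.8 = 0.102 mA.

I_D = 0.102 mA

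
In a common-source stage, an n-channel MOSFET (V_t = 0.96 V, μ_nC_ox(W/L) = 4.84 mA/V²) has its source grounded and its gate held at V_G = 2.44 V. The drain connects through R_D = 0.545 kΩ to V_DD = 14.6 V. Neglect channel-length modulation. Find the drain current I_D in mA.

V_GS = V_G = 2.44 V, so V_ov = 2.44 − 0.96 = 1.48 V.
Assume saturation: I_D = ½ k_n V_ov² = 0.5 × 4.84 × 1.48² = 5.3 mA, giving V_DS = V_DD − I_D R_D = 14.6 − 5.3 × 0.545 = 11.7 V.
V_DS = 11.7 V ≥ V_ov = 1.48 V, confirming saturation.

I_D = 5.30 mA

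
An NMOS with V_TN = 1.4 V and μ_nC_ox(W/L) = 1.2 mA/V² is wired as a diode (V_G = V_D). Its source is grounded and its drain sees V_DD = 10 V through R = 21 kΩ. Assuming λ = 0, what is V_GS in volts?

With gate tied to drain, V_GS = V_DS ≥ V_GS − V_TN, so the device is in saturation.
KCL at the drain: ½ k_n (V_GS − V_TN)² = (V_DD − V_GS)/R.
Let x = V_GS − 1.4. Then 12.6 x² + x − 8.6 = 0, giving x = 0.787 V (positive root), so V_GS = 2.19 V.
I_D = (V_DD − V_GS)/R = (10 − 2.19) / 21 = 0.372 mA.

V_GS = 2.19 V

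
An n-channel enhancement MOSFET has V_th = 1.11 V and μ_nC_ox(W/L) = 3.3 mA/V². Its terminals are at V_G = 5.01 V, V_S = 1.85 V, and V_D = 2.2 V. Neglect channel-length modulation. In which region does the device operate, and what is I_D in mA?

Triode; I_D = 2.17 mA

V_GS = V_G − V_S = 5.01 − 1.85 = 3.16 V; V_DS = V_D − V_S = 2.2 − 1.85 = 0.35 V.
V_ov = V_GS − V_th = 3.16 − 1.11 = 2.05 V.
Since V_DS = 0.35 V < V_ov = 2.05 V, the device is in the triode region.
I_D = k_n [V_ov · V_DS − ½ V_DS²] = 3.3 × [2.05 × 0.35 − 0.5 × 0.35²] = 2.17 mA.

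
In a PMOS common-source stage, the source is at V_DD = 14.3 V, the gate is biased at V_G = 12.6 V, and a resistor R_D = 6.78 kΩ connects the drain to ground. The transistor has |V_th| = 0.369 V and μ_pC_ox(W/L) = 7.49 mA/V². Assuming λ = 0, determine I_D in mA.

I_D = 2.08 mA

V_SG = V_DD − V_G = 14.3 − 12.6 = 1.7 V, so V_ov = 1.7 − 0.369 = 1.33 V.
Assume saturation: I_D = ½ k_p V_ov² = 0.5 × 7.49 × 1.33² = 6.63 mA, giving V_SD = V_DD − I_D R_D = 14.3 − 6.63 × 6.78 = -30.7 V.
But -30.7 V < V_ov = 1.33 V, so the device is actually in triode.
In triode I_D = k_p[V_ov V_SD − ½ V_SD²] and I_D = (V_DD − V_SD)/R_D. Equating: 25.4 V_SD² − 68.59 V_SD + 14.3 = 0, giving V_SD = 0.228 V (the root below V_ov).
I_D = (14.3 − 0.228) / 6.78 = 2.08 mA.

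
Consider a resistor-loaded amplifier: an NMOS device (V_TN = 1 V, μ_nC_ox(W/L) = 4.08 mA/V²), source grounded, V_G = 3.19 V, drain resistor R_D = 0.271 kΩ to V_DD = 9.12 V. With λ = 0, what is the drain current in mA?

V_GS = V_G = 3.19 V, so V_ov = 3.19 − 1 = 2.19 V.
Assume saturation: I_D = ½ k_n V_ov² = 0.5 × 4.08 × 2.19² = 9.78 mA, giving V_DS = V_DD − I_D R_D = 9.12 − 9.78 × 0.271 = 6.47 V.
V_DS = 6.47 V ≥ V_ov = 2.19 V, confirming saturation.

I_D = 9.78 mA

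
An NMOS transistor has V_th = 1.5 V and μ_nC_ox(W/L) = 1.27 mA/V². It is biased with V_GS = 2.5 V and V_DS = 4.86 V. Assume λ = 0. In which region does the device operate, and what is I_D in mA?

V_ov = V_GS − V_th = 2.5 − 1.5 = 1 V.
Since V_DS = 4.86 V ≥ V_ov = 1 V, the device is in saturation.
I_D = ½ k_n V_ov² = 0.5 × 1.27 × 1² = 0.635 mA.

Saturation; I_D = 0.635 mA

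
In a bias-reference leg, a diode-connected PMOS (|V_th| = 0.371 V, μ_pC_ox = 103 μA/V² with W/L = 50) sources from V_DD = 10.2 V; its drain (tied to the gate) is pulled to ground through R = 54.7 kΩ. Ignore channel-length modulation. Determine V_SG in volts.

V_SG = 0.632 V

With gate tied to drain, V_SG = V_SD ≥ V_SG − |V_th|, so the device is in saturation.
k_p = μ_pC_ox · (W/L) = 5.15 mA/V².
KCL at the drain: ½ k_p (V_SG − |V_th|)² = (V_DD − V_SG)/R.
Let x = V_SG − 0.371. Then 141 x² + x − 9.829 = 0, giving x = 0.261 V (positive root), so V_SG = 0.632 V.
I_D = (V_DD − V_SG)/R = (10.2 − 0.632) / 54.7 = 0.175 mA.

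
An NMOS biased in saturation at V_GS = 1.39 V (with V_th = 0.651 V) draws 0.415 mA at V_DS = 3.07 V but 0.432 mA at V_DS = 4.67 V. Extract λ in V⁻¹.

λ = 0.0278 V⁻¹

With V_GS fixed, I_D ∝ (1 + λ V_DS) in saturation, so I_D2/I_D1 = (1 + λ V_DS2)/(1 + λ V_DS1).
0.432/0.415 = 1.041 = (1 + 4.67 λ)/(1 + 3.07 λ).
Solving: λ (I_D1 V_DS2 − I_D2 V_DS1) = I_D2 − I_D1, so λ = (0.432 − 0.415) / (0.415 × 4.67 − 0.432 × 3.07) = 0.017 / 0.612 = 0.0278 V⁻¹.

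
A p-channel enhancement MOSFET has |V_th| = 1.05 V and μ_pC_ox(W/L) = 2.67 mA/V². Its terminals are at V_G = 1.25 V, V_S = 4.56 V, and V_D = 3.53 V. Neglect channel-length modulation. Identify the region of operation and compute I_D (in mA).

Triode; I_D = 4.80 mA

V_SG = V_S − V_G = 4.56 − 1.25 = 3.31 V; V_SD = V_S − V_D = 4.56 − 3.53 = 1.03 V.
V_ov = V_SG − |V_th| = 3.31 − 1.05 = 2.26 V.
Since V_SD = 1.03 V < V_ov = 2.26 V, the device is in the triode region.
I_D = k_p [V_ov · V_SD − ½ V_SD²] = 2.67 × [2.26 × 1.03 − 0.5 × 1.03²] = 4.8 mA.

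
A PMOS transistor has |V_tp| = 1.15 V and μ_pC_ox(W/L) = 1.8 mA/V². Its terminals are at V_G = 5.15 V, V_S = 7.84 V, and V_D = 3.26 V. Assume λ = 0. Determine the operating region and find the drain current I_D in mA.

Saturation; I_D = 2.13 mA

V_SG = V_S − V_G = 7.84 − 5.15 = 2.69 V; V_SD = V_S − V_D = 7.84 − 3.26 = 4.58 V.
V_ov = V_SG − |V_tp| = 2.69 − 1.15 = 1.54 V.
Since V_SD = 4.58 V ≥ V_ov = 1.54 V, the device is in saturation.
I_D = ½ k_p V_ov² = 0.5 × 1.8 × 1.54² = 2.13 mA.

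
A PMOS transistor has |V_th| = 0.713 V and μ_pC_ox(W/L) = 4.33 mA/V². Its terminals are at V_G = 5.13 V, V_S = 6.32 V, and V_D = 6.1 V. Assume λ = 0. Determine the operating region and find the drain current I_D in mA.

V_SG = V_S − V_G = 6.32 − 5.13 = 1.19 V; V_SD = V_S − V_D = 6.32 − 6.1 = 0.22 V.
V_ov = V_SG − |V_th| = 1.19 − 0.713 = 0.477 V.
Since V_SD = 0.22 V < V_ov = 0.477 V, the device is in the triode region.
I_D = k_p [V_ov · V_SD − ½ V_SD²] = 4.33 × [0.477 × 0.22 − 0.5 × 0.22²] = 0.35 mA.

Triode; I_D = 0.350 mA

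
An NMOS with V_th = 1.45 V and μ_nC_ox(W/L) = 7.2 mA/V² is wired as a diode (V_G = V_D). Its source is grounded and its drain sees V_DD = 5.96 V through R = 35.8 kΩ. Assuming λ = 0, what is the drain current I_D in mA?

I_D = 0.121 mA

With gate tied to drain, V_GS = V_DS ≥ V_GS − V_th, so the device is in saturation.
KCL at the drain: ½ k_n (V_GS − V_th)² = (V_DD − V_GS)/R.
Let x = V_GS − 1.45. Then 129 x² + x − 4.51 = 0, giving x = 0.183 V (positive root), so V_GS = 1.63 V.
I_D = (V_DD − V_GS)/R = (5.96 − 1.63) / 35.8 = 0.121 mA.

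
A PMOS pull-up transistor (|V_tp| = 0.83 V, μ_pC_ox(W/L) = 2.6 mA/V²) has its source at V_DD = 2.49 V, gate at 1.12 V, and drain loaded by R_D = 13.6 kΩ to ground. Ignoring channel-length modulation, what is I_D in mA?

I_D = 0.173 mA

V_SG = V_DD − V_G = 2.49 − 1.12 = 1.37 V, so V_ov = 1.37 − 0.83 = 0.54 V.
Assume saturation: I_D = ½ k_p V_ov² = 0.5 × 2.6 × 0.54² = 0.379 mA, giving V_SD = V_DD − I_D R_D = 2.49 − 0.379 × 13.6 = -2.67 V.
But -2.67 V < V_ov = 0.54 V, so the device is actually in triode.
In triode I_D = k_p[V_ov V_SD − ½ V_SD²] and I_D = (V_DD − V_SD)/R_D. Equating: 17.7 V_SD² − 20.09 V_SD + 2.49 = 0, giving V_SD = 0.142 V (the root below V_ov).
I_D = (2.49 − 0.142) / 13.6 = 0.173 mA.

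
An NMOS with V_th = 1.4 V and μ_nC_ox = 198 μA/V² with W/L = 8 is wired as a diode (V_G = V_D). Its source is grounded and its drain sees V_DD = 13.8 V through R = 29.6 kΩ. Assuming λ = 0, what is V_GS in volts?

With gate tied to drain, V_GS = V_DS ≥ V_GS − V_th, so the device is in saturation.
k_n = μ_nC_ox · (W/L) = 1.584 mA/V².
KCL at the drain: ½ k_n (V_GS − V_th)² = (V_DD − V_GS)/R.
Let x = V_GS − 1.4. Then 23.4 x² + x − 12.4 = 0, giving x = 0.706 V (positive root), so V_GS = 2.11 V.
I_D = (V_DD − V_GS)/R = (13.8 − 2.11) / 29.6 = 0.395 mA.

V_GS = 2.11 V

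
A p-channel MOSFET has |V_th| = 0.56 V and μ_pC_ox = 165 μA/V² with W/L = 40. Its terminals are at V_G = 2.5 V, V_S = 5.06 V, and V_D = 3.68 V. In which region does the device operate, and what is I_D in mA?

V_SG = V_S − V_G = 5.06 − 2.5 = 2.56 V; V_SD = V_S − V_D = 5.06 − 3.68 = 1.38 V.
k_p = μ_pC_ox · (W/L) = 6.6 mA/V².
V_ov = V_SG − |V_th| = 2.56 − 0.56 = 2 V.
Since V_SD = 1.38 V < V_ov = 2 V, the device is in the triode region.
I_D = k_p [V_ov · V_SD − ½ V_SD²] = 6.6 × [2 × 1.38 − 0.5 × 1.38²] = 11.9 mA.

Triode; I_D = 11.9 mA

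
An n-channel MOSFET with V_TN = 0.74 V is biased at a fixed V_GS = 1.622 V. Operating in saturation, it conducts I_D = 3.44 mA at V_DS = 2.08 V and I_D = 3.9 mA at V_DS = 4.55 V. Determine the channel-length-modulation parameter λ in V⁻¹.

With V_GS fixed, I_D ∝ (1 + λ V_DS) in saturation, so I_D2/I_D1 = (1 + λ V_DS2)/(1 + λ V_DS1).
3.9/3.44 = 1.134 = (1 + 4.55 λ)/(1 + 2.08 λ).
Solving: λ (I_D1 V_DS2 − I_D2 V_DS1) = I_D2 − I_D1, so λ = (3.9 − 3.44) / (3.44 × 4.55 − 3.9 × 2.08) = 0.46 / 7.54 = 0.061 V⁻¹.

λ = 0.0610 V⁻¹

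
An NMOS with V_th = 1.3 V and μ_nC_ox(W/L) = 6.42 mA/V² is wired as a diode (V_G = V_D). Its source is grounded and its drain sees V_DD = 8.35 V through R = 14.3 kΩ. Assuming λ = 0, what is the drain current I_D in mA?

I_D = 0.466 mA

With gate tied to drain, V_GS = V_DS ≥ V_GS − V_th, so the device is in saturation.
KCL at the drain: ½ k_n (V_GS − V_th)² = (V_DD − V_GS)/R.
Let x = V_GS − 1.3. Then 45.9 x² + x − 7.05 = 0, giving x = 0.381 V (positive root), so V_GS = 1.68 V.
I_D = (V_DD − V_GS)/R = (8.35 − 1.68) / 14.3 = 0.466 mA.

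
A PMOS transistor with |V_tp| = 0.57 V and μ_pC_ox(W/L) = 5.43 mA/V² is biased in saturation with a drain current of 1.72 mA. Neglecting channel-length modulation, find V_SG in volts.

V_SG = 1.37 V

In saturation I_D = ½ k_p (V_SG − |V_tp|)², so V_SG − |V_tp| = √(2 I_D / k_p) = √(2 × 1.72 / 5.43) = 0.796 V.
V_SG = 0.57 + 0.796 = 1.37 V.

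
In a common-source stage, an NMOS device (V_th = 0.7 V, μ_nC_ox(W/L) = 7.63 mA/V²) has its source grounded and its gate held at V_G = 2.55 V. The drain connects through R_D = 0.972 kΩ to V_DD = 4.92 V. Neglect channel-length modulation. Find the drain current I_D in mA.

I_D = 4.68 mA

V_GS = V_G = 2.55 V, so V_ov = 2.55 − 0.7 = 1.85 V.
Assume saturation: I_D = ½ k_n V_ov² = 0.5 × 7.63 × 1.85² = 13.1 mA, giving V_DS = V_DD − I_D R_D = 4.92 − 13.1 × 0.972 = -7.77 V.
But -7.77 V < V_ov = 1.85 V, so the device is actually in triode.
In triode I_D = k_n[V_ov V_DS − ½ V_DS²] and I_D = (V_DD − V_DS)/R_D. Equating: 3.71 V_DS² − 14.72 V_DS + 4.92 = 0, giving V_DS = 0.368 V (the root below V_ov).
I_D = (4.92 − 0.368) / 0.972 = 4.68 mA.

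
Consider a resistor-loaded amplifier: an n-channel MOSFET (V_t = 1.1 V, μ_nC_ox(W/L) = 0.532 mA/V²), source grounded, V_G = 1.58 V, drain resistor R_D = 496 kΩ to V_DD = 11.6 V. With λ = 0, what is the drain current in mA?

V_GS = V_G = 1.58 V, so V_ov = 1.58 − 1.1 = 0.48 V.
Assume saturation: I_D = ½ k_n V_ov² = 0.5 × 0.532 × 0.48² = 0.0613 mA, giving V_DS = V_DD − I_D R_D = 11.6 − 0.0613 × 496 = -18.8 V.
But -18.8 V < V_ov = 0.48 V, so the device is actually in triode.
In triode I_D = k_n[V_ov V_DS − ½ V_DS²] and I_D = (V_DD − V_DS)/R_D. Equating: 132 V_DS² − 127.7 V_DS + 11.6 = 0, giving V_DS = 0.102 V (the root below V_ov).
I_D = (11.6 − 0.102) / 496 = 0.0232 mA.

I_D = 0.0232 mA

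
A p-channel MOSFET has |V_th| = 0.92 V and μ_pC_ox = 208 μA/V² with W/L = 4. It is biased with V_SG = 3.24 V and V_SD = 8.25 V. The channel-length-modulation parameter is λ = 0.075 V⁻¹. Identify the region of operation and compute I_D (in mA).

Saturation; I_D = 3.62 mA

k_p = μ_pC_ox · (W/L) = 0.832 mA/V².
V_ov = V_SG − |V_th| = 3.24 − 0.92 = 2.32 V.
Since V_SD = 8.25 V ≥ V_ov = 2.32 V, the device is in saturation.
I_D = ½ k_p V_ov² (1 + λ V_SD) = 0.5 × 0.832 × 2.32² × (1 + 0.075 × 8.25) = 3.62 mA.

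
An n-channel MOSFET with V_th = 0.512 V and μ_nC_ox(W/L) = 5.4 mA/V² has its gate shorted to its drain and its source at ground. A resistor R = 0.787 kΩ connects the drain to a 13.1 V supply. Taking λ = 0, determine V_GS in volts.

V_GS = 2.72 V

With gate tied to drain, V_GS = V_DS ≥ V_GS − V_th, so the device is in saturation.
KCL at the drain: ½ k_n (V_GS − V_th)² = (V_DD − V_GS)/R.
Let x = V_GS − 0.512. Then 2.12 x² + x − 12.59 = 0, giving x = 2.21 V (positive root), so V_GS = 2.72 V.
I_D = (V_DD − V_GS)/R = (13.1 − 2.72) / 0.787 = 13.2 mA.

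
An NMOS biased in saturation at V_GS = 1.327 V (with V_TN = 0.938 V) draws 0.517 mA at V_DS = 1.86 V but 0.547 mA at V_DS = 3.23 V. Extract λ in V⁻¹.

With V_GS fixed, I_D ∝ (1 + λ V_DS) in saturation, so I_D2/I_D1 = (1 + λ V_DS2)/(1 + λ V_DS1).
0.547/0.517 = 1.058 = (1 + 3.23 λ)/(1 + 1.86 λ).
Solving: λ (I_D1 V_DS2 − I_D2 V_DS1) = I_D2 − I_D1, so λ = (0.547 − 0.517) / (0.517 × 3.23 − 0.547 × 1.86) = 0.03 / 0.652 = 0.046 V⁻¹.

λ = 0.0460 V⁻¹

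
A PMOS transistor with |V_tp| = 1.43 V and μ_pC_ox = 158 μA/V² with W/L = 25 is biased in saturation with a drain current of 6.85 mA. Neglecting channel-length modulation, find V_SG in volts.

V_SG = 3.29 V

k_p = μ_pC_ox · (W/L) = 3.95 mA/V².
In saturation I_D = ½ k_p (V_SG − |V_tp|)², so V_SG − |V_tp| = √(2 I_D / k_p) = √(2 × 6.85 / 3.95) = 1.86 V.
V_SG = 1.43 + 1.86 = 3.29 V.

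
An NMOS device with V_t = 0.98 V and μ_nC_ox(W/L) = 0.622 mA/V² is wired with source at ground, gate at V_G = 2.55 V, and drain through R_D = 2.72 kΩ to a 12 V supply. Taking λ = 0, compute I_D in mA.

I_D = 0.767 mA

V_GS = V_G = 2.55 V, so V_ov = 2.55 − 0.98 = 1.57 V.
Assume saturation: I_D = ½ k_n V_ov² = 0.5 × 0.622 × 1.57² = 0.767 mA, giving V_DS = V_DD − I_D R_D = 12 − 0.767 × 2.72 = 9.91 V.
V_DS = 9.91 V ≥ V_ov = 1.57 V, confirming saturation.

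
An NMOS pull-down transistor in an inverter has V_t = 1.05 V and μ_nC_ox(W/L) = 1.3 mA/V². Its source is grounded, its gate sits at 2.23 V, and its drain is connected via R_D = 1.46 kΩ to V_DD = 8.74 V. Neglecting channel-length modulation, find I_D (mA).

I_D = 0.905 mA

V_GS = V_G = 2.23 V, so V_ov = 2.23 − 1.05 = 1.18 V.
Assume saturation: I_D = ½ k_n V_ov² = 0.5 × 1.3 × 1.18² = 0.905 mA, giving V_DS = V_DD − I_D R_D = 8.74 − 0.905 × 1.46 = 7.42 V.
V_DS = 7.42 V ≥ V_ov = 1.18 V, confirming saturation.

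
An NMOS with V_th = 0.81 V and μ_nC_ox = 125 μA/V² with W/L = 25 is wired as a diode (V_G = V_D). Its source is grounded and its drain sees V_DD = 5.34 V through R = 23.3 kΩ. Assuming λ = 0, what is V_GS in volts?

With gate tied to drain, V_GS = V_DS ≥ V_GS − V_th, so the device is in saturation.
k_n = μ_nC_ox · (W/L) = 3.125 mA/V².
KCL at the drain: ½ k_n (V_GS − V_th)² = (V_DD − V_GS)/R.
Let x = V_GS − 0.81. Then 36.4 x² + x − 4.53 = 0, giving x = 0.339 V (positive root), so V_GS = 1.15 V.
I_D = (V_DD − V_GS)/R = (5.34 − 1.15) / 23.3 = 0.18 mA.

V_GS = 1.15 V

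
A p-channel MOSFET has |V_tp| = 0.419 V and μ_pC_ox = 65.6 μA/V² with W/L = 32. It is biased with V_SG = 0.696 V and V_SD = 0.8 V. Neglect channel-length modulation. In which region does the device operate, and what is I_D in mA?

k_p = μ_pC_ox · (W/L) = 2.099 mA/V².
V_ov = V_SG − |V_tp| = 0.696 − 0.419 = 0.277 V.
Since V_SD = 0.8 V ≥ V_ov = 0.277 V, the device is in saturation.
I_D = ½ k_p V_ov² = 0.5 × 2.099 × 0.277² = 0.0805 mA.

Saturation; I_D = 0.0805 mA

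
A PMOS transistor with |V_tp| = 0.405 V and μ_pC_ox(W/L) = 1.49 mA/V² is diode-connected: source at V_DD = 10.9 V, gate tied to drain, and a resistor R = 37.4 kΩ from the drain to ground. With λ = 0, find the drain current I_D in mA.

I_D = 0.265 mA

With gate tied to drain, V_SG = V_SD ≥ V_SG − |V_tp|, so the device is in saturation.
KCL at the drain: ½ k_p (V_SG − |V_tp|)² = (V_DD − V_SG)/R.
Let x = V_SG − 0.405. Then 27.9 x² + x − 10.5 = 0, giving x = 0.596 V (positive root), so V_SG = 1 V.
I_D = (V_DD − V_SG)/R = (10.9 − 1) / 37.4 = 0.265 mA.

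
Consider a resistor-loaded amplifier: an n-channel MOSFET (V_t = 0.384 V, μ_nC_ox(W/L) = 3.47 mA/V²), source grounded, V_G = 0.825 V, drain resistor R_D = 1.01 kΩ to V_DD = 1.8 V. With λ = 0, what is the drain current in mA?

I_D = 0.337 mA

V_GS = V_G = 0.825 V, so V_ov = 0.825 − 0.384 = 0.441 V.
Assume saturation: I_D = ½ k_n V_ov² = 0.5 × 3.47 × 0.441² = 0.337 mA, giving V_DS = V_DD − I_D R_D = 1.8 − 0.337 × 1.01 = 1.46 V.
V_DS = 1.46 V ≥ V_ov = 0.441 V, confirming saturation.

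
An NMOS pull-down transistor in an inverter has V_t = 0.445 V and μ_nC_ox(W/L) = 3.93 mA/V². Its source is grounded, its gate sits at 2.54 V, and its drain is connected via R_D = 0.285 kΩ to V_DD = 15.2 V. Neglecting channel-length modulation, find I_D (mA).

I_D = 8.62 mA

V_GS = V_G = 2.54 V, so V_ov = 2.54 − 0.445 = 2.1 V.
Assume saturation: I_D = ½ k_n V_ov² = 0.5 × 3.93 × 2.1² = 8.62 mA, giving V_DS = V_DD − I_D R_D = 15.2 − 8.62 × 0.285 = 12.7 V.
V_DS = 12.7 V ≥ V_ov = 2.1 V, confirming saturation.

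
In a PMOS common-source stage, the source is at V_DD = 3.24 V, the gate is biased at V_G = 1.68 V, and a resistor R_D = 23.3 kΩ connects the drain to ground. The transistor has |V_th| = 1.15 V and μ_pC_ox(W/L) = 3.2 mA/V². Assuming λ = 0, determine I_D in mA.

V_SG = V_DD − V_G = 3.24 − 1.68 = 1.56 V, so V_ov = 1.56 − 1.15 = 0.41 V.
Assume saturation: I_D = ½ k_p V_ov² = 0.5 × 3.2 × 0.41² = 0.269 mA, giving V_SD = V_DD − I_D R_D = 3.24 − 0.269 × 23.3 = -3.03 V.
But -3.03 V < V_ov = 0.41 V, so the device is actually in triode.
In triode I_D = k_p[V_ov V_SD − ½ V_SD²] and I_D = (V_DD − V_SD)/R_D. Equating: 37.3 V_SD² − 31.57 V_SD + 3.24 = 0, giving V_SD = 0.119 V (the root below V_ov).
I_D = (3.24 − 0.119) / 23.3 = 0.134 mA.

I_D = 0.134 mA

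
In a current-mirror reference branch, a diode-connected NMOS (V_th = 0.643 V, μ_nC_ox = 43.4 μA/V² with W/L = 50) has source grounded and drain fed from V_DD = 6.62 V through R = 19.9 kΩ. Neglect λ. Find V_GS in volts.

V_GS = 1.15 V

With gate tied to drain, V_GS = V_DS ≥ V_GS − V_th, so the device is in saturation.
k_n = μ_nC_ox · (W/L) = 2.17 mA/V².
KCL at the drain: ½ k_n (V_GS − V_th)² = (V_DD − V_GS)/R.
Let x = V_GS − 0.643. Then 21.6 x² + x − 5.977 = 0, giving x = 0.503 V (positive root), so V_GS = 1.15 V.
I_D = (V_DD − V_GS)/R = (6.62 − 1.15) / 19.9 = 0.275 mA.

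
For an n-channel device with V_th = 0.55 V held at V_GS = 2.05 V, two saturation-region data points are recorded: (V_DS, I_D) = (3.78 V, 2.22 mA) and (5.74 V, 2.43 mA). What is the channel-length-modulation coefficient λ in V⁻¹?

λ = 0.0590 V⁻¹

With V_GS fixed, I_D ∝ (1 + λ V_DS) in saturation, so I_D2/I_D1 = (1 + λ V_DS2)/(1 + λ V_DS1).
2.43/2.22 = 1.095 = (1 + 5.74 λ)/(1 + 3.78 λ).
Solving: λ (I_D1 V_DS2 − I_D2 V_DS1) = I_D2 − I_D1, so λ = (2.43 − 2.22) / (2.22 × 5.74 − 2.43 × 3.78) = 0.21 / 3.56 = 0.059 V⁻¹.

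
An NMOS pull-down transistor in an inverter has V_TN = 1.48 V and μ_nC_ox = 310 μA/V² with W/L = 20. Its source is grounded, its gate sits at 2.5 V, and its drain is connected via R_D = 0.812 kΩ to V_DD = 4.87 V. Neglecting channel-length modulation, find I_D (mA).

V_GS = V_G = 2.5 V, so V_ov = 2.5 − 1.48 = 1.02 V.
k_n = μ_nC_ox · (W/L) = 6.2 mA/V².
Assume saturation: I_D = ½ k_n V_ov² = 0.5 × 6.2 × 1.02² = 3.23 mA, giving V_DS = V_DD − I_D R_D = 4.87 − 3.23 × 0.812 = 2.25 V.
V_DS = 2.25 V ≥ V_ov = 1.02 V, confirming saturation.

I_D = 3.23 mA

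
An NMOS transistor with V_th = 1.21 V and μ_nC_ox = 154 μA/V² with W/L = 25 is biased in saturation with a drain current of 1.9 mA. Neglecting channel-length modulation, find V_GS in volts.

k_n = μ_nC_ox · (W/L) = 3.85 mA/V².
In saturation I_D = ½ k_n (V_GS − V_th)², so V_GS − V_th = √(2 I_D / k_n) = √(2 × 1.9 / 3.85) = 0.993 V.
V_GS = 1.21 + 0.993 = 2.2 V.

V_GS = 2.20 V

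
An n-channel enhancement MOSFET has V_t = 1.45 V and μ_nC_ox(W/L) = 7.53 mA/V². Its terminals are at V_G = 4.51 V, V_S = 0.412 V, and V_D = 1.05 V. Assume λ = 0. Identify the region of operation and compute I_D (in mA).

Triode; I_D = 11.2 mA

V_GS = V_G − V_S = 4.51 − 0.412 = 4.1 V; V_DS = V_D − V_S = 1.05 − 0.412 = 0.638 V.
V_ov = V_GS − V_t = 4.1 − 1.45 = 2.65 V.
Since V_DS = 0.638 V < V_ov = 2.65 V, the device is in the triode region.
I_D = k_n [V_ov · V_DS − ½ V_DS²] = 7.53 × [2.65 × 0.638 − 0.5 × 0.638²] = 11.2 mA.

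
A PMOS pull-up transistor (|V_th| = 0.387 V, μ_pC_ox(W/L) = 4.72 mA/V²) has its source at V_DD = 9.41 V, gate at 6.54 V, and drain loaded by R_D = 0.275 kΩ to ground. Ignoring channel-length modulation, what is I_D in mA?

I_D = 14.6 mA

V_SG = V_DD − V_G = 9.41 − 6.54 = 2.87 V, so V_ov = 2.87 − 0.387 = 2.48 V.
Assume saturation: I_D = ½ k_p V_ov² = 0.5 × 4.72 × 2.48² = 14.6 mA, giving V_SD = V_DD − I_D R_D = 9.41 − 14.6 × 0.275 = 5.41 V.
V_SD = 5.41 V ≥ V_ov = 2.48 V, confirming saturation.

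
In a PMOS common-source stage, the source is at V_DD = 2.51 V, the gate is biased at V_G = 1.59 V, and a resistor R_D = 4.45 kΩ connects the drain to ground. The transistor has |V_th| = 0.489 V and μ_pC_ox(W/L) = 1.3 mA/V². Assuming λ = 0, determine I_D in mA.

I_D = 0.121 mA

V_SG = V_DD − V_G = 2.51 − 1.59 = 0.92 V, so V_ov = 0.92 − 0.489 = 0.431 V.
Assume saturation: I_D = ½ k_p V_ov² = 0.5 × 1.3 × 0.431² = 0.121 mA, giving V_SD = V_DD − I_D R_D = 2.51 − 0.121 × 4.45 = 1.97 V.
V_SD = 1.97 V ≥ V_ov = 0.431 V, confirming saturation.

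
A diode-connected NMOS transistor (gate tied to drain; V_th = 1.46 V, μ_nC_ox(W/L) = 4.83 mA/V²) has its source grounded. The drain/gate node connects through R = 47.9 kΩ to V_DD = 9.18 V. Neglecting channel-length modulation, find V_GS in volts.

V_GS = 1.71 V

With gate tied to drain, V_GS = V_DS ≥ V_GS − V_th, so the device is in saturation.
KCL at the drain: ½ k_n (V_GS − V_th)² = (V_DD − V_GS)/R.
Let x = V_GS − 1.46. Then 116 x² + x − 7.72 = 0, giving x = 0.254 V (positive root), so V_GS = 1.71 V.
I_D = (V_DD − V_GS)/R = (9.18 − 1.71) / 47.9 = 0.156 mA.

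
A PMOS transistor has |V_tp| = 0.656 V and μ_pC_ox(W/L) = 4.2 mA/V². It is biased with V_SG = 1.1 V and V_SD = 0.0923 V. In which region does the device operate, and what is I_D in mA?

Triode; I_D = 0.154 mA

V_ov = V_SG − |V_tp| = 1.1 − 0.656 = 0.444 V.
Since V_SD = 0.0923 V < V_ov = 0.444 V, the device is in the triode region.
I_D = k_p [V_ov · V_SD − ½ V_SD²] = 4.2 × [0.444 × 0.0923 − 0.5 × 0.0923²] = 0.154 mA.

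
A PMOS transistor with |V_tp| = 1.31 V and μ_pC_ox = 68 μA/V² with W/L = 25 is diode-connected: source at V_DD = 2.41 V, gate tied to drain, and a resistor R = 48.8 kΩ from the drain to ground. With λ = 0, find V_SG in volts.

With gate tied to drain, V_SG = V_SD ≥ V_SG − |V_tp|, so the device is in saturation.
k_p = μ_pC_ox · (W/L) = 1.7 mA/V².
KCL at the drain: ½ k_p (V_SG − |V_tp|)² = (V_DD − V_SG)/R.
Let x = V_SG − 1.31. Then 41.5 x² + x − 1.1 = 0, giving x = 0.151 V (positive root), so V_SG = 1.46 V.
I_D = (V_DD − V_SG)/R = (2.41 − 1.46) / 48.8 = 0.0194 mA.

V_SG = 1.46 V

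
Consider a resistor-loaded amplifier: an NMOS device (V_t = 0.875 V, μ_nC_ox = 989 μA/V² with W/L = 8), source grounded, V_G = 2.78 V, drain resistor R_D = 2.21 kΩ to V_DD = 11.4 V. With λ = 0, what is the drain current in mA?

I_D = 4.99 mA

V_GS = V_G = 2.78 V, so V_ov = 2.78 − 0.875 = 1.9 V.
k_n = μ_nC_ox · (W/L) = 7.912 mA/V².
Assume saturation: I_D = ½ k_n V_ov² = 0.5 × 7.912 × 1.9² = 14.4 mA, giving V_DS = V_DD − I_D R_D = 11.4 − 14.4 × 2.21 = -20.3 V.
But -20.3 V < V_ov = 1.9 V, so the device is actually in triode.
In triode I_D = k_n[V_ov V_DS − ½ V_DS²] and I_D = (V_DD − V_DS)/R_D. Equating: 8.74 V_DS² − 34.31 V_DS + 11.4 = 0, giving V_DS = 0.366 V (the root below V_ov).
I_D = (11.4 − 0.366) / 2.21 = 4.99 mA.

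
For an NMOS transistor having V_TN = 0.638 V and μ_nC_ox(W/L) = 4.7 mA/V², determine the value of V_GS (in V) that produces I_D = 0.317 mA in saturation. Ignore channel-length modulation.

V_GS = 1.01 V

In saturation I_D = ½ k_n (V_GS − V_TN)², so V_GS − V_TN = √(2 I_D / k_n) = √(2 × 0.317 / 4.7) = 0.367 V.
V_GS = 0.638 + 0.367 = 1.01 V.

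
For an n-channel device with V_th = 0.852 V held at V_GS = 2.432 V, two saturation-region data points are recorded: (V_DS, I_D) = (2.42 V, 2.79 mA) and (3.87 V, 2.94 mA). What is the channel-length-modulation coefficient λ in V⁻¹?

λ = 0.0407 V⁻¹

With V_GS fixed, I_D ∝ (1 + λ V_DS) in saturation, so I_D2/I_D1 = (1 + λ V_DS2)/(1 + λ V_DS1).
2.94/2.79 = 1.054 = (1 + 3.87 λ)/(1 + 2.42 λ).
Solving: λ (I_D1 V_DS2 − I_D2 V_DS1) = I_D2 − I_D1, so λ = (2.94 − 2.79) / (2.79 × 3.87 − 2.94 × 2.42) = 0.15 / 3.68 = 0.0407 V⁻¹.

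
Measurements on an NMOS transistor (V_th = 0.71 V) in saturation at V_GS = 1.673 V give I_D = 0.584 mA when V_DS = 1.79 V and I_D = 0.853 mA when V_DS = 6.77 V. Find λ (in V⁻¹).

λ = 0.111 V⁻¹

With V_GS fixed, I_D ∝ (1 + λ V_DS) in saturation, so I_D2/I_D1 = (1 + λ V_DS2)/(1 + λ V_DS1).
0.853/0.584 = 1.461 = (1 + 6.77 λ)/(1 + 1.79 λ).
Solving: λ (I_D1 V_DS2 − I_D2 V_DS1) = I_D2 − I_D1, so λ = (0.853 − 0.584) / (0.584 × 6.77 − 0.853 × 1.79) = 0.269 / 2.43 = 0.111 V⁻¹.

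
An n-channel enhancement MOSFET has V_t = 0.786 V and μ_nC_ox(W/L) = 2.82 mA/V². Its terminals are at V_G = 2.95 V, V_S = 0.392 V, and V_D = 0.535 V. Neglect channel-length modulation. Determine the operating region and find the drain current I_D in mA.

V_GS = V_G − V_S = 2.95 − 0.392 = 2.56 V; V_DS = V_D − V_S = 0.535 − 0.392 = 0.143 V.
V_ov = V_GS − V_t = 2.56 − 0.786 = 1.77 V.
Since V_DS = 0.143 V < V_ov = 1.77 V, the device is in the triode region.
I_D = k_n [V_ov · V_DS − ½ V_DS²] = 2.82 × [1.77 × 0.143 − 0.5 × 0.143²] = 0.686 mA.

Triode; I_D = 0.686 mA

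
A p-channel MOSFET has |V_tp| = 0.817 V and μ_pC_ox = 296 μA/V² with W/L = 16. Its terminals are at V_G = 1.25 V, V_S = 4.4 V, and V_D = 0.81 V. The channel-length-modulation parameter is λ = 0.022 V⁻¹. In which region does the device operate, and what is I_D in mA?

V_SG = V_S − V_G = 4.4 − 1.25 = 3.15 V; V_SD = V_S − V_D = 4.4 − 0.81 = 3.59 V.
k_p = μ_pC_ox · (W/L) = 4.736 mA/V².
V_ov = V_SG − |V_tp| = 3.15 − 0.817 = 2.33 V.
Since V_SD = 3.59 V ≥ V_ov = 2.33 V, the device is in saturation.
I_D = ½ k_p V_ov² (1 + λ V_SD) = 0.5 × 4.736 × 2.33² × (1 + 0.022 × 3.59) = 13.9 mA.

Saturation; I_D = 13.9 mA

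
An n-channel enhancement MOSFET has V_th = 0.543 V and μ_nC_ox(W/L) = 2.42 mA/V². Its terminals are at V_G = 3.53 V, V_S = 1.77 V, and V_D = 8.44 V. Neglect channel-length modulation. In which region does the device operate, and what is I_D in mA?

V_GS = V_G − V_S = 3.53 − 1.77 = 1.76 V; V_DS = V_D − V_S = 8.44 − 1.77 = 6.67 V.
V_ov = V_GS − V_th = 1.76 − 0.543 = 1.22 V.
Since V_DS = 6.67 V ≥ V_ov = 1.22 V, the device is in saturation.
I_D = ½ k_n V_ov² = 0.5 × 2.42 × 1.22² = 1.79 mA.

Saturation; I_D = 1.79 mA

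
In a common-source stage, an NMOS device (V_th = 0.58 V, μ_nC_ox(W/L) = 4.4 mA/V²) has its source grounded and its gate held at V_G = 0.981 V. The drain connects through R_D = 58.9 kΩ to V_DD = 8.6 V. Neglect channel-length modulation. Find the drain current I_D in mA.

I_D = 0.144 mA

V_GS = V_G = 0.981 V, so V_ov = 0.981 − 0.58 = 0.401 V.
Assume saturation: I_D = ½ k_n V_ov² = 0.5 × 4.4 × 0.401² = 0.354 mA, giving V_DS = V_DD − I_D R_D = 8.6 − 0.354 × 58.9 = -12.2 V.
But -12.2 V < V_ov = 0.401 V, so the device is actually in triode.
In triode I_D = k_n[V_ov V_DS − ½ V_DS²] and I_D = (V_DD − V_DS)/R_D. Equating: 130 V_DS² − 104.9 V_DS + 8.6 = 0, giving V_DS = 0.0925 V (the root below V_ov).
I_D = (8.6 − 0.0925) / 58.9 = 0.144 mA.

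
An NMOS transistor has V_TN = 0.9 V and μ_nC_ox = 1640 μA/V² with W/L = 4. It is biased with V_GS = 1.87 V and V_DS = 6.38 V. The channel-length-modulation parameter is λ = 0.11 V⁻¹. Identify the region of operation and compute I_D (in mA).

k_n = μ_nC_ox · (W/L) = 6.56 mA/V².
V_ov = V_GS − V_TN = 1.87 − 0.9 = 0.97 V.
Since V_DS = 6.38 V ≥ V_ov = 0.97 V, the device is in saturation.
I_D = ½ k_n V_ov² (1 + λ V_DS) = 0.5 × 6.56 × 0.97² × (1 + 0.11 × 6.38) = 5.25 mA.

Saturation; I_D = 5.25 mA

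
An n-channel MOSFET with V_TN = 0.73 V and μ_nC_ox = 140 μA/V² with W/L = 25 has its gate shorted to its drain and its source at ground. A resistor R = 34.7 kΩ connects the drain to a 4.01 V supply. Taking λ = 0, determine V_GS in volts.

V_GS = 0.954 V

With gate tied to drain, V_GS = V_DS ≥ V_GS − V_TN, so the device is in saturation.
k_n = μ_nC_ox · (W/L) = 3.5 mA/V².
KCL at the drain: ½ k_n (V_GS − V_TN)² = (V_DD − V_GS)/R.
Let x = V_GS − 0.73. Then 60.7 x² + x − 3.28 = 0, giving x = 0.224 V (positive root), so V_GS = 0.954 V.
I_D = (V_DD − V_GS)/R = (4.01 − 0.954) / 34.7 = 0.0881 mA.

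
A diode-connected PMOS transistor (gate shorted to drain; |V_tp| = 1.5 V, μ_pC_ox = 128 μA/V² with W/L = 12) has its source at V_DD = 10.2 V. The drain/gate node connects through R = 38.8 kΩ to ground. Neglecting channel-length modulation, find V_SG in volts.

With gate tied to drain, V_SG = V_SD ≥ V_SG − |V_tp|, so the device is in saturation.
k_p = μ_pC_ox · (W/L) = 1.536 mA/V².
KCL at the drain: ½ k_p (V_SG − |V_tp|)² = (V_DD − V_SG)/R.
Let x = V_SG − 1.5. Then 29.8 x² + x − 8.7 = 0, giving x = 0.524 V (positive root), so V_SG = 2.02 V.
I_D = (V_DD − V_SG)/R = (10.2 − 2.02) / 38.8 = 0.211 mA.

V_SG = 2.02 V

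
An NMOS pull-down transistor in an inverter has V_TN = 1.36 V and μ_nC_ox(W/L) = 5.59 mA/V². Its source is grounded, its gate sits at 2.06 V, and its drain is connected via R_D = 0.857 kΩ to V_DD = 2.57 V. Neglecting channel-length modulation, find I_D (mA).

I_D = 1.37 mA

V_GS = V_G = 2.06 V, so V_ov = 2.06 − 1.36 = 0.7 V.
Assume saturation: I_D = ½ k_n V_ov² = 0.5 × 5.59 × 0.7² = 1.37 mA, giving V_DS = V_DD − I_D R_D = 2.57 − 1.37 × 0.857 = 1.4 V.
V_DS = 1.4 V ≥ V_ov = 0.7 V, confirming saturation.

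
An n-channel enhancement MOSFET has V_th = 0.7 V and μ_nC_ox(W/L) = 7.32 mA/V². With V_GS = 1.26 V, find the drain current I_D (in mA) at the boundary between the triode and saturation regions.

I_D = 1.15 mA

At the boundary V_DS = V_ov = V_GS − V_th = 1.26 − 0.7 = 0.56 V.
I_D = ½ k_n V_ov² = 0.5 × 7.32 × 0.56² = 1.15 mA.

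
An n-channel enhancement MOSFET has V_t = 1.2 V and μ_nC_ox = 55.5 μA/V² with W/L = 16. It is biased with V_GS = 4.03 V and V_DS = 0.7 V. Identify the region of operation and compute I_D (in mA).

Triode; I_D = 1.54 mA

k_n = μ_nC_ox · (W/L) = 0.888 mA/V².
V_ov = V_GS − V_t = 4.03 − 1.2 = 2.83 V.
Since V_DS = 0.7 V < V_ov = 2.83 V, the device is in the triode region.
I_D = k_n [V_ov · V_DS − ½ V_DS²] = 0.888 × [2.83 × 0.7 − 0.5 × 0.7²] = 1.54 mA.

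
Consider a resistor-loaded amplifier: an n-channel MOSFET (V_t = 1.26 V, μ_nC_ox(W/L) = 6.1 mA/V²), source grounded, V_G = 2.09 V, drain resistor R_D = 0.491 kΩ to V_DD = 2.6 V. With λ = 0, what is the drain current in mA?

V_GS = V_G = 2.09 V, so V_ov = 2.09 − 1.26 = 0.83 V.
Assume saturation: I_D = ½ k_n V_ov² = 0.5 × 6.1 × 0.83² = 2.1 mA, giving V_DS = V_DD − I_D R_D = 2.6 − 2.1 × 0.491 = 1.57 V.
V_DS = 1.57 V ≥ V_ov = 0.83 V, confirming saturation.

I_D = 2.10 mA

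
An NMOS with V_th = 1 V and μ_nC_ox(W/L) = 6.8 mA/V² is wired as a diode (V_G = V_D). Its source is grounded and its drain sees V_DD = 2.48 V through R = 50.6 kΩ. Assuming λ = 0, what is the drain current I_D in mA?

With gate tied to drain, V_GS = V_DS ≥ V_GS − V_th, so the device is in saturation.
KCL at the drain: ½ k_n (V_GS − V_th)² = (V_DD − V_GS)/R.
Let x = V_GS − 1. Then 172 x² + x − 1.48 = 0, giving x = 0.0899 V (positive root), so V_GS = 1.09 V.
I_D = (V_DD − V_GS)/R = (2.48 − 1.09) / 50.6 = 0.0275 mA.

I_D = 0.0275 mA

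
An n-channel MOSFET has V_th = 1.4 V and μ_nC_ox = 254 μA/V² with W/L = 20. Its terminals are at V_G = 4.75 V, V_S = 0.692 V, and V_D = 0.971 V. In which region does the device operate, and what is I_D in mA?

V_GS = V_G − V_S = 4.75 − 0.692 = 4.06 V; V_DS = V_D − V_S = 0.971 − 0.692 = 0.279 V.
k_n = μ_nC_ox · (W/L) = 5.08 mA/V².
V_ov = V_GS − V_th = 4.06 − 1.4 = 2.66 V.
Since V_DS = 0.279 V < V_ov = 2.66 V, the device is in the triode region.
I_D = k_n [V_ov · V_DS − ½ V_DS²] = 5.08 × [2.66 × 0.279 − 0.5 × 0.279²] = 3.57 mA.

Triode; I_D = 3.57 mA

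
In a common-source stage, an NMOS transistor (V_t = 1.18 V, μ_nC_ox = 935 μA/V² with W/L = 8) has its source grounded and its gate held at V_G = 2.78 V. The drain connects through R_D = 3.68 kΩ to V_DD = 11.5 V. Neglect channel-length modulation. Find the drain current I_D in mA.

I_D = 3.05 mA

V_GS = V_G = 2.78 V, so V_ov = 2.78 − 1.18 = 1.6 V.
k_n = μ_nC_ox · (W/L) = 7.48 mA/V².
Assume saturation: I_D = ½ k_n V_ov² = 0.5 × 7.48 × 1.6² = 9.57 mA, giving V_DS = V_DD − I_D R_D = 11.5 − 9.57 × 3.68 = -23.7 V.
But -23.7 V < V_ov = 1.6 V, so the device is actually in triode.
In triode I_D = k_n[V_ov V_DS − ½ V_DS²] and I_D = (V_DD − V_DS)/R_D. Equating: 13.8 V_DS² − 45.04 V_DS + 11.5 = 0, giving V_DS = 0.279 V (the root below V_ov).
I_D = (11.5 − 0.279) / 3.68 = 3.05 mA.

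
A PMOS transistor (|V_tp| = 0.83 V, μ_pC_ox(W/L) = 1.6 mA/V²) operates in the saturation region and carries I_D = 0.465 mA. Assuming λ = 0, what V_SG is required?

In saturation I_D = ½ k_p (V_SG − |V_tp|)², so V_SG − |V_tp| = √(2 I_D / k_p) = √(2 × 0.465 / 1.6) = 0.762 V.
V_SG = 0.83 + 0.762 = 1.59 V.

V_SG = 1.59 V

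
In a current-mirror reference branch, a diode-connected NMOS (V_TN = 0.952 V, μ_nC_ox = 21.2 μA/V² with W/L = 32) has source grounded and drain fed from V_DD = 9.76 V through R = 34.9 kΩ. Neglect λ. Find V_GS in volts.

With gate tied to drain, V_GS = V_DS ≥ V_GS − V_TN, so the device is in saturation.
k_n = μ_nC_ox · (W/L) = 0.6784 mA/V².
KCL at the drain: ½ k_n (V_GS − V_TN)² = (V_DD − V_GS)/R.
Let x = V_GS − 0.952. Then 11.8 x² + x − 8.808 = 0, giving x = 0.821 V (positive root), so V_GS = 1.77 V.
I_D = (V_DD − V_GS)/R = (9.76 − 1.77) / 34.9 = 0.229 mA.

V_GS = 1.77 V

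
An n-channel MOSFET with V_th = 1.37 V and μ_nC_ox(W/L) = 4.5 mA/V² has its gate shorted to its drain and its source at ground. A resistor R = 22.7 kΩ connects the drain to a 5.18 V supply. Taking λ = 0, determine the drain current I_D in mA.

I_D = 0.156 mA

With gate tied to drain, V_GS = V_DS ≥ V_GS − V_th, so the device is in saturation.
KCL at the drain: ½ k_n (V_GS − V_th)² = (V_DD − V_GS)/R.
Let x = V_GS − 1.37. Then 51.1 x² + x − 3.81 = 0, giving x = 0.264 V (positive root), so V_GS = 1.63 V.
I_D = (V_DD − V_GS)/R = (5.18 − 1.63) / 22.7 = 0.156 mA.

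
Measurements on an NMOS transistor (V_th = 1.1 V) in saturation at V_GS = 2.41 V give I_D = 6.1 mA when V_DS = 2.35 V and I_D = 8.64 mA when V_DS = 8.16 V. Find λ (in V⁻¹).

λ = 0.0862 V⁻¹

With V_GS fixed, I_D ∝ (1 + λ V_DS) in saturation, so I_D2/I_D1 = (1 + λ V_DS2)/(1 + λ V_DS1).
8.64/6.1 = 1.416 = (1 + 8.16 λ)/(1 + 2.35 λ).
Solving: λ (I_D1 V_DS2 − I_D2 V_DS1) = I_D2 − I_D1, so λ = (8.64 − 6.1) / (6.1 × 8.16 − 8.64 × 2.35) = 2.54 / 29.5 = 0.0862 V⁻¹.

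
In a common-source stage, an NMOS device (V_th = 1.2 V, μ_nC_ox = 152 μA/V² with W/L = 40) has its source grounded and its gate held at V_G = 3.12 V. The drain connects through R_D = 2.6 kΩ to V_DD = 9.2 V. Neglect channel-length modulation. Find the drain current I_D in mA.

I_D = 3.42 mA

V_GS = V_G = 3.12 V, so V_ov = 3.12 − 1.2 = 1.92 V.
k_n = μ_nC_ox · (W/L) = 6.08 mA/V².
Assume saturation: I_D = ½ k_n V_ov² = 0.5 × 6.08 × 1.92² = 11.2 mA, giving V_DS = V_DD − I_D R_D = 9.2 − 11.2 × 2.6 = -19.9 V.
But -19.9 V < V_ov = 1.92 V, so the device is actually in triode.
In triode I_D = k_n[V_ov V_DS − ½ V_DS²] and I_D = (V_DD − V_DS)/R_D. Equating: 7.9 V_DS² − 31.35 V_DS + 9.2 = 0, giving V_DS = 0.319 V (the root below V_ov).
I_D = (9.2 − 0.319) / 2.6 = 3.42 mA.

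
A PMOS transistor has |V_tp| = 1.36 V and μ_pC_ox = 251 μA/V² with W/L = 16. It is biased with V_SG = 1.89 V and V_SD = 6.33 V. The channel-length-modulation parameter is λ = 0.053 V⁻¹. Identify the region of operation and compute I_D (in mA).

Saturation; I_D = 0.753 mA

k_p = μ_pC_ox · (W/L) = 4.016 mA/V².
V_ov = V_SG − |V_tp| = 1.89 − 1.36 = 0.53 V.
Since V_SD = 6.33 V ≥ V_ov = 0.53 V, the device is in saturation.
I_D = ½ k_p V_ov² (1 + λ V_SD) = 0.5 × 4.016 × 0.53² × (1 + 0.053 × 6.33) = 0.753 mA.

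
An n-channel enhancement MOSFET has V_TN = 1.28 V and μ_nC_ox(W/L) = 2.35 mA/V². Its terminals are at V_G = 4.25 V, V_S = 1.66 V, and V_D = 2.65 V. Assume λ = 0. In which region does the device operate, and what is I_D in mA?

Triode; I_D = 1.90 mA

V_GS = V_G − V_S = 4.25 − 1.66 = 2.59 V; V_DS = V_D − V_S = 2.65 − 1.66 = 0.99 V.
V_ov = V_GS − V_TN = 2.59 − 1.28 = 1.31 V.
Since V_DS = 0.99 V < V_ov = 1.31 V, the device is in the triode region.
I_D = k_n [V_ov · V_DS − ½ V_DS²] = 2.35 × [1.31 × 0.99 − 0.5 × 0.99²] = 1.9 mA.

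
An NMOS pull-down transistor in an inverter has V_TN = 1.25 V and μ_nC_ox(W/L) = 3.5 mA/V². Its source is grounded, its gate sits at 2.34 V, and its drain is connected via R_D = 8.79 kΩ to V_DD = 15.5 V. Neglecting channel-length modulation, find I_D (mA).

V_GS = V_G = 2.34 V, so V_ov = 2.34 − 1.25 = 1.09 V.
Assume saturation: I_D = ½ k_n V_ov² = 0.5 × 3.5 × 1.09² = 2.08 mA, giving V_DS = V_DD − I_D R_D = 15.5 − 2.08 × 8.79 = -2.78 V.
But -2.78 V < V_ov = 1.09 V, so the device is actually in triode.
In triode I_D = k_n[V_ov V_DS − ½ V_DS²] and I_D = (V_DD − V_DS)/R_D. Equating: 15.4 V_DS² − 34.53 V_DS + 15.5 = 0, giving V_DS = 0.62 V (the root below V_ov).
I_D = (15.5 − 0.62) / 8.79 = 1.69 mA.

I_D = 1.69 mA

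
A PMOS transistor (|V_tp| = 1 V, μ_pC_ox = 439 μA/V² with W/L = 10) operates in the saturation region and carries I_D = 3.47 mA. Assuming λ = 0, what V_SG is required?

k_p = μ_pC_ox · (W/L) = 4.39 mA/V².
In saturation I_D = ½ k_p (V_SG − |V_tp|)², so V_SG − |V_tp| = √(2 I_D / k_p) = √(2 × 3.47 / 4.39) = 1.26 V.
V_SG = 1 + 1.26 = 2.26 V.

V_SG = 2.26 V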